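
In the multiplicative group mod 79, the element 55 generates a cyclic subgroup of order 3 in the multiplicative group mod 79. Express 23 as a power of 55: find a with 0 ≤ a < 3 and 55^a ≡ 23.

2

Successive powers of 55 modulo 79:
  55^0=1  55^1=55  55^2=23
So 55^2 ≡ 23 (mod 79), giving a = 2.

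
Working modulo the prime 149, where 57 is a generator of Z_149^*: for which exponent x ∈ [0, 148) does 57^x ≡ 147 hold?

29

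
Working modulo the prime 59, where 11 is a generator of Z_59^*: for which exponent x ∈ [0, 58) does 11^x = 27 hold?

6

Baby-step giant-step with m = ceil(sqrt(58)) = 8.
Baby table (11^j mod 59 for j=0..7):
  0:1  1:11  2:3  3:33  4:9  5:40  6:27  7:2
Giant step factor: 11^(-8) ≡ 51 (mod 59).
Scan 27·51^i mod 59 for i = 0, 1, …:
  i=0: 27
Match at i=0, j=6: x = 0·8 + 6 = 6.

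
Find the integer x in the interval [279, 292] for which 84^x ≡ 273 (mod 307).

Compute 84^279 mod 307 = 91, then multiply by 84 repeatedly:
  84^279=91  84^280=276  84^281=159  84^282=155  84^283=126
  84^284=146  84^285=291  84^286=191  84^287=80  84^288=273
Found 273 at exponent 288.

288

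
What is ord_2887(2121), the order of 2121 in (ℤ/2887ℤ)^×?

1443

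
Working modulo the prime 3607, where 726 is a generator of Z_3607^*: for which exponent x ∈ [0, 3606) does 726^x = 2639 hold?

2029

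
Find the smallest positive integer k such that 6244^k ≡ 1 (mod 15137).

The order of 6244 must divide p − 1 = 15136 = 2^5 · 11 · 43.
Divisors: 1, 2, 4, 8, 11, 16, 22, 32, 43, 44, 86, 88, 172, 176, 344, 352, 473, 688, 946, 1376, 1892, 3784, 7568, 15136.
Check each in increasing order: 6244^1 ≡ 6244;  6244^2 ≡ 9761;  6244^4 ≡ 4843;  6244^8 ≡ 7436;  6244^11 ≡ 6233;  6244^16 ≡ 13772;  6244^22 ≡ 8747;  6244^32 ≡ 1374;  6244^43 ≡ 11737;  6244^44 ≡ 7611;  6244^86 ≡ 10469;  6244^88 ≡ 13159;  6244^172 ≡ 8081;  6244^176 ≡ 7138;  6244^344 ≡ 1543;  6244^352 ≡ 15039;  6244^473 ≡ 2383;  6244^688 ≡ 4340;  6244^946 ≡ 2314;  6244^1376 ≡ 5172;  6244^1892 ≡ 11235;  6244^3784 ≡ 12919;  6244^7568 ≡ 15136;  6244^15136 ≡ 1.
Smallest exponent giving 1 is 15136.

15136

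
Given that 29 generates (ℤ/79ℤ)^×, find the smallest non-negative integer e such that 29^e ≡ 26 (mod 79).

Baby-step giant-step with m = ceil(sqrt(78)) = 9.
Baby table (29^j mod 79 for j=0..8):
  0:1  1:29  2:51  3:57  4:73  5:63  6:10  7:53
  8:36
Giant step factor: 29^(-9) ≡ 14 (mod 79).
Scan 26·14^i mod 79 for i = 0, 1, …:
  i=0: 26   i=1: 48   i=2: 40   i=3: 7
  i=4: 19   i=5: 29
Match at i=5, j=1: e = 5·9 + 1 = 46.

46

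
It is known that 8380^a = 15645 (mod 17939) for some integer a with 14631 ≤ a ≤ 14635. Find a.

14633

Compute 8380^14631 mod 17939 = 9106, then multiply by 8380 repeatedly:
  8380^14631=9106  8380^14632=13713  8380^14633=15645
Found 15645 at exponent 14633.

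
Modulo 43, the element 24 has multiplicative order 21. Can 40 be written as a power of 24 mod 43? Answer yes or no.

yes

⟨24⟩ has order 21; its elements mod 43 are {1, 4, 6, 9, 10, 11, 13, 14, 15, 16, 17, 21, 23, 24, 25, 31, 35, 36, 38, 40, 41}.
40 is in this set.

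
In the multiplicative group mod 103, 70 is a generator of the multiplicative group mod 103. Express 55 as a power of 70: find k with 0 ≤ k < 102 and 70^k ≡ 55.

20

Baby-step giant-step with m = ceil(sqrt(102)) = 11.
Baby table (70^j mod 103 for j=0..10):
  0:1  1:70  2:59  3:10  4:82  5:75  6:100  7:99
  8:29  9:73  10:63
Giant step factor: 70^(-11) ≡ 65 (mod 103).
Scan 55·65^i mod 103 for i = 0, 1, …:
  i=0: 55   i=1: 73
Match at i=1, j=9: k = 1·11 + 9 = 20.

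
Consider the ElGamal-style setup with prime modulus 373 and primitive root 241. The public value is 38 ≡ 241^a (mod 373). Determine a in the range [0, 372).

20

Successive powers of 241 modulo 373:
  241^0=1  241^1=241  241^2=266  241^3=323  241^4=259  241^5=128
  241^6=262  241^7=105  241^8=314  241^9=328  241^10=345  241^11=339
  241^12=12  241^13=281  241^14=208  241^15=146  241^16=124  241^17=44
  241^18=160  241^19=141  241^20=38
So 241^20 ≡ 38 (mod 373), giving a = 20.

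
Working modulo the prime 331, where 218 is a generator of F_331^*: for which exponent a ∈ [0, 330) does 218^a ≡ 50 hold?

Baby-step giant-step with m = ceil(sqrt(330)) = 19.
Baby table (218^j mod 331 for j=0..18):
  0:1  1:218  2:191  3:263  4:71  5:252  6:321  7:137
  8:76  9:18  10:283  11:128  12:100  13:285  14:233  15:151
  16:149  17:44  18:324
Giant step factor: 218^(-19) ≡ 136 (mod 331).
Scan 50·136^i mod 331 for i = 0, 1, …:
  i=0: 50   i=1: 180   i=2: 317   i=3: 82
  i=4: 229   i=5: 30   i=6: 108   i=7: 124
  i=8: 314   i=9: 5   i=10: 18
Match at i=10, j=9: a = 10·19 + 9 = 199.

199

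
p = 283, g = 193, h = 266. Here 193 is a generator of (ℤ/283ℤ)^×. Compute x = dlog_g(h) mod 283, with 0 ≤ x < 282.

Baby-step giant-step with m = ceil(sqrt(282)) = 17.
Baby table (193^j mod 283 for j=0..16):
  0:1  1:193  2:176  3:8  4:129  5:276  6:64  7:183
  8:227  9:229  10:49  11:118  12:134  13:109  14:95  15:223
  16:23
Giant step factor: 193^(-17) ≡ 124 (mod 283).
Scan 266·124^i mod 283 for i = 0, 1, …:
  i=0: 266   i=1: 156   i=2: 100   i=3: 231
  i=4: 61   i=5: 206   i=6: 74   i=7: 120
  i=8: 164   i=9: 243   i=10: 134
Match at i=10, j=12: x = 10·17 + 12 = 182.

182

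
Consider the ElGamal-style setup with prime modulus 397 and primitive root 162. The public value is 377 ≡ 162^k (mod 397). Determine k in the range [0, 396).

287

Baby-step giant-step with m = ceil(sqrt(396)) = 20.
Baby table (162^j mod 397 for j=0..19):
  0:1  1:162  2:42  3:55  4:176  5:325  6:246  7:152
  8:10  9:32  10:23  11:153  12:172  13:74  14:78  15:329
  16:100  17:320  18:230  19:339
Giant step factor: 162^(-20) ≡ 394 (mod 397).
Scan 377·394^i mod 397 for i = 0, 1, …:
  i=0: 377   i=1: 60   i=2: 217   i=3: 143
  i=4: 365   i=5: 96   i=6: 109   i=7: 70
  i=8: 187   i=9: 233     …   i=13: 214
  i=14: 152
Match at i=14, j=7: k = 14·20 + 7 = 287.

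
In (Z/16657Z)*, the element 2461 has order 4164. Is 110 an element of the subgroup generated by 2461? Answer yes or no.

110 ∈ ⟨2461⟩ iff 110^4164 ≡ 1 (mod 16657), since |⟨2461⟩| = 4164.
110^4164 mod 16657 = 12525.
Since 12525 ≠ 1, 110 does not lie in the subgroup.

no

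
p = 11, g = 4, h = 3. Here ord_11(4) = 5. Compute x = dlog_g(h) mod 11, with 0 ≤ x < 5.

4

Successive powers of 4 modulo 11:
  4^0=1  4^1=4  4^2=5  4^3=9  4^4=3
So 4^4 ≡ 3 (mod 11), giving x = 4.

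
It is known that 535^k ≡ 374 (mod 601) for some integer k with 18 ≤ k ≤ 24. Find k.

18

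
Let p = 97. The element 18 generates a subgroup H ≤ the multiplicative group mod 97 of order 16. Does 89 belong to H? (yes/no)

yes

89 ∈ ⟨18⟩ iff 89^16 ≡ 1 (mod 97), since |⟨18⟩| = 16.
89^16 mod 97 = 1.
Since 1 = 1, 89 lies in the subgroup.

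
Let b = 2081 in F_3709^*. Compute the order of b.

3708

The order of 2081 must divide p − 1 = 3708 = 2^2 · 3^2 · 103.
Divisors: 1, 2, 3, 4, 6, 9, 12, 18, 36, 103, 206, 309, 412, 618, 927, 1236, 1854, 3708.
Check each in increasing order: 2081^1 ≡ 2081;  2081^2 ≡ 2158;  2081^3 ≡ 2908;  2081^4 ≡ 2169;  2081^6 ≡ 3653;  2081^9 ≡ 348;  2081^12 ≡ 3136;  2081^18 ≡ 2416;  2081^36 ≡ 2799;  2081^103 ≡ 1032;  2081^206 ≡ 541;  2081^309 ≡ 1962;  2081^412 ≡ 3379;  2081^618 ≡ 3211;  2081^927 ≡ 2100;  2081^1236 ≡ 3210;  2081^1854 ≡ 3708;  2081^3708 ≡ 1.
Smallest exponent giving 1 is 3708.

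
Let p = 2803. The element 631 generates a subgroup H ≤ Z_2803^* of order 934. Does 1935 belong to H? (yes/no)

yes

1935 ∈ ⟨631⟩ iff 1935^934 ≡ 1 (mod 2803), since |⟨631⟩| = 934.
1935^934 mod 2803 = 1.
Since 1 = 1, 1935 lies in the subgroup.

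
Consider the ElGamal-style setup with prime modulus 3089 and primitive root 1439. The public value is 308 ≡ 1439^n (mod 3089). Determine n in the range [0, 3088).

Baby-step giant-step with m = ceil(sqrt(3088)) = 56.
Baby table (1439^j mod 3089 for j=0..55):
  0:1  1:1439  2:1091  3:737  4:1016  5:927  6:2594  7:1254
  8:530  9:2776  10:587  11:1396  12:994  13:159  14:215  15:485
  16:2890  17:916  18:2210  19:1609  20:1690  21:867  22:2746  23:663
  24:2645  25:507  26:569  27:206  28:2979  29:2338  30:461  31:2333
  32:2533  33:3056  34:1937  35:1065  36:391  37:451  38:299  39:890
  40:1864  41:1044  42:1062  43:2252  44:267  45:1177  46:931  47:2172
  48:2529  49:389  50:662  51:1206  52:2505  53:2921  54:2279  55:2052
Giant step factor: 1439^(-56) ≡ 2908 (mod 3089).
Scan 308·2908^i mod 3089 for i = 0, 1, …:
  i=0: 308   i=1: 2943   i=2: 1714   i=3: 1755
  i=4: 512   i=5: 3087   i=6: 362   i=7: 2436
  i=8: 811   i=9: 1481     …   i=21: 2909
  i=22: 1690
Match at i=22, j=20: n = 22·56 + 20 = 1252.

1252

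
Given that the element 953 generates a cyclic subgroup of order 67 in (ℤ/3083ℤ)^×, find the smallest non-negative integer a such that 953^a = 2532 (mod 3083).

Successive powers of 953 modulo 3083:
  953^0=1  953^1=953  953^2=1807  953^3=1757  953^4=352  953^5=2492
  953^6=966  953^7=1864  953^8=584  953^9=1612  953^10=902  953^11=2532
So 953^11 ≡ 2532 (mod 3083), giving a = 11.

11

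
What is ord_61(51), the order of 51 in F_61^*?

The order of 51 must divide p − 1 = 60 = 2^2 · 3 · 5.
Divisors: 1, 2, 3, 4, 5, 6, 10, 12, 15, 20, 30, 60.
Check each in increasing order: 51^1 ≡ 51;  51^2 ≡ 39;  51^3 ≡ 37;  51^4 ≡ 57;  51^5 ≡ 40;  51^6 ≡ 27;  51^10 ≡ 14;  51^12 ≡ 58;  51^15 ≡ 11;  51^20 ≡ 13;  51^30 ≡ 60;  51^60 ≡ 1.
Smallest exponent giving 1 is 60.

60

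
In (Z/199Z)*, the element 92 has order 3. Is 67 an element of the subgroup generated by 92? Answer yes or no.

no

67 ∈ ⟨92⟩ iff 67^3 ≡ 1 (mod 199), since |⟨92⟩| = 3.
67^3 mod 199 = 74.
Since 74 ≠ 1, 67 does not lie in the subgroup.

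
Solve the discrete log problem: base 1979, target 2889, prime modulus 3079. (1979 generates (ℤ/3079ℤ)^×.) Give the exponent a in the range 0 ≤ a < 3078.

2766

Baby-step giant-step with m = ceil(sqrt(3078)) = 56.
Baby table (1979^j mod 3079 for j=0..55):
  0:1  1:1979  2:3032  3:2436  4:2209  5:2510  6:863  7:2111
  8:2545  9:2390  10:466  11:1593  12:2730  13:2104  14:1008  15:2719
  16:1888  17:1525  18:555  19:2221  20:1626  21:299  22:553  23:1342
  24:1720  25:1585  26:2293  27:2480  28:3073  29:442  30:282  31:779
  32:2141  33:335  34:980  35:2729  36:125  37:1055  38:283  39:2758
  40:2094  41:2771  42:110  43:2160  44:988  45:87  46:2828  47:2069
  48:2560  49:1285  50:2840  51:1185  52:1996  53:2806  54:1637  55:515
Giant step factor: 1979^(-56) ≡ 1454 (mod 3079).
Scan 2889·1454^i mod 3079 for i = 0, 1, …:
  i=0: 2889   i=1: 850   i=2: 1221   i=3: 1830
  i=4: 564   i=5: 1042   i=6: 200   i=7: 1374
  i=8: 2604   i=9: 2125     …   i=48: 1434
  i=49: 553
Match at i=49, j=22: a = 49·56 + 22 = 2766.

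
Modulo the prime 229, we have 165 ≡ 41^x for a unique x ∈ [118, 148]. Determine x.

Compute 41^118 mod 229 = 99, then multiply by 41 repeatedly:
  41^118=99  41^119=166  41^120=165
Found 165 at exponent 120.

120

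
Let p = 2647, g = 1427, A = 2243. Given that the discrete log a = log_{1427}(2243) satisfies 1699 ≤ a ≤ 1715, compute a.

Compute 1427^1699 mod 2647 = 876, then multiply by 1427 repeatedly:
  1427^1699=876  1427^1700=668  1427^1701=316  1427^1702=942  1427^1703=2205
  1427^1704=1899  1427^1705=1992  1427^1706=2353  1427^1707=1335  1427^1708=1852
  1427^1709=1098  1427^1710=2469  1427^1711=106  1427^1712=383  1427^1713=1259
  1427^1714=1927  1427^1715=2243
Found 2243 at exponent 1715.

1715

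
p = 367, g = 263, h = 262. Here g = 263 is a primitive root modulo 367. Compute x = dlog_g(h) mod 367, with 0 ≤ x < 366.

51

Baby-step giant-step with m = ceil(sqrt(366)) = 20.
Baby table (263^j mod 367 for j=0..19):
  0:1  1:263  2:173  3:358  4:202  5:278  6:81  7:17
  8:67  9:5  10:214  11:131  12:322  13:276  14:289  15:38
  16:85  17:335  18:25  19:336
Giant step factor: 263^(-20) ≡ 144 (mod 367).
Scan 262·144^i mod 367 for i = 0, 1, …:
  i=0: 262   i=1: 294   i=2: 131
Match at i=2, j=11: x = 2·20 + 11 = 51.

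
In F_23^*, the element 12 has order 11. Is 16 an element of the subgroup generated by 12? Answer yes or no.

⟨12⟩ has order 11; its elements mod 23 are {1, 2, 3, 4, 6, 8, 9, 12, 13, 16, 18}.
16 is in this set.

yes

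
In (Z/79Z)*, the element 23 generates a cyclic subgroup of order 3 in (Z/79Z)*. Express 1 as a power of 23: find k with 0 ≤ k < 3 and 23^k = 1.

Successive powers of 23 modulo 79:
  23^0=1
So 23^0 ≡ 1 (mod 79), giving k = 0.

0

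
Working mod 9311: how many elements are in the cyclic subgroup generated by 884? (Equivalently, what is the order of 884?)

9310

The order of 884 must divide p − 1 = 9310 = 2 · 5 · 7^2 · 19.
Divisors: 1, 2, 5, 7, 10, 14, 19, 35, 38, 49, 70, 95, 98, 133, 190, 245, 266, 490, 665, 931, 1330, 1862, 4655, 9310.
Check each in increasing order: 884^1 ≡ 884;  884^2 ≡ 8643;  884^5 ≡ 1501;  884^7 ≡ 2920;  884^10 ≡ 9050;  884^14 ≡ 6835;  884^19 ≡ 7924;  884^35 ≡ 9186;  884^38 ≡ 5703;  884^49 ≡ 2237;  884^70 ≡ 6314;  884^95 ≡ 170;  884^98 ≡ 4162;  884^133 ≡ 1166;  884^190 ≡ 967;  884^245 ≡ 1109;  884^266 ≡ 150;  884^490 ≡ 829;  884^665 ≡ 5913;  884^931 ≡ 2405;  884^1330 ≡ 764;  884^1862 ≡ 1894;  884^4655 ≡ 9310;  884^9310 ≡ 1.
Smallest exponent giving 1 is 9310.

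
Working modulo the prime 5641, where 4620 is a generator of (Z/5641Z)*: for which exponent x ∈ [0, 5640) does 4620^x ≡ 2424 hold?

Baby-step giant-step with m = ceil(sqrt(5640)) = 76.
Baby table (4620^j mod 5641 for j=0..75):
  0:1  1:4620  2:4497  3:337  4:24  5:3701  6:749  7:2447
  8:576  9:4209  10:1053  11:2318  12:2542  13:5119  14:2708  15:4863
  16:4598  17:4395  18:2941  19:3892  20:3173  21:3942  22:2892  23:3152
  24:2819  25:4352  26:1716  27:2315  28:5605  29:2910  30:1697  31:4791
  32:4777  33:2148  34:1241  35:2164  36:1828  37:783  38:1579  39:1167
  40:4385  41:1869  42:4050  43:5444  44:3702  45:5369  46:1303  47:913
  48:4233  49:4754  50:3067  51:4989  52:54  53:1276  54:275  55:1275
  56:1296  57:2419  58:959  59:2395  60:2899  61:1646  62:452  63:1070
  64:1884  65:17  66:5207  67:3116  68:88  69:408  70:866  71:1451
  72:2112  73:4151  74:3861  75:978
Giant step factor: 4620^(-76) ≡ 4666 (mod 5641).
Scan 2424·4666^i mod 5641 for i = 0, 1, …:
  i=0: 2424   i=1: 179   i=2: 346   i=3: 1110
  i=4: 822   i=5: 5213   i=6: 5507   i=7: 907
  i=8: 1312   i=9: 1307     …   i=28: 4036
  i=29: 2318
Match at i=29, j=11: x = 29·76 + 11 = 2215.

2215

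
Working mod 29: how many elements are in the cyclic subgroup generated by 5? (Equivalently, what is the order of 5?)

The order of 5 must divide p − 1 = 28 = 2^2 · 7.
Divisors: 1, 2, 4, 7, 14, 28.
Check each in increasing order: 5^1 ≡ 5;  5^2 ≡ 25;  5^4 ≡ 16;  5^7 ≡ 28;  5^14 ≡ 1.
Smallest exponent giving 1 is 14.

14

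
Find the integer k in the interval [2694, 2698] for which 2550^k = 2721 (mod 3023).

Compute 2550^2694 mod 3023 = 1036, then multiply by 2550 repeatedly:
  2550^2694=1036  2550^2695=2721
Found 2721 at exponent 2695.

2695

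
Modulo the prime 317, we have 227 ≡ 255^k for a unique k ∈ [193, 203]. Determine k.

Compute 255^193 mod 317 = 215, then multiply by 255 repeatedly:
  255^193=215  255^194=301  255^195=41  255^196=311  255^197=55
  255^198=77  255^199=298  255^200=227
Found 227 at exponent 200.

200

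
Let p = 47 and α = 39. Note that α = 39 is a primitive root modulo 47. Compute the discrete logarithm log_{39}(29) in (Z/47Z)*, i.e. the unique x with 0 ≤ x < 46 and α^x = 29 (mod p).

13

Baby-step giant-step with m = ceil(sqrt(46)) = 7.
Baby table (39^j mod 47 for j=0..6):
  0:1  1:39  2:17  3:5  4:7  5:38  6:25
Giant step factor: 39^(-7) ≡ 43 (mod 47).
Scan 29·43^i mod 47 for i = 0, 1, …:
  i=0: 29   i=1: 25
Match at i=1, j=6: x = 1·7 + 6 = 13.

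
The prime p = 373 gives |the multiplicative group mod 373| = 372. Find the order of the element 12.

31

The order of 12 must divide p − 1 = 372 = 2^2 · 3 · 31.
Divisors: 1, 2, 3, 4, 6, 12, 31, 62, 93, 124, 186, 372.
Check each in increasing order: 12^1 ≡ 12;  12^2 ≡ 144;  12^3 ≡ 236;  12^4 ≡ 221;  12^6 ≡ 119;  12^12 ≡ 360;  12^31 ≡ 1.
Smallest exponent giving 1 is 31.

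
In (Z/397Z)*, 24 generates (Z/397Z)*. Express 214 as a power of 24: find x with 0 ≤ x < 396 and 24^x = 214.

207

Baby-step giant-step with m = ceil(sqrt(396)) = 20.
Baby table (24^j mod 397 for j=0..19):
  0:1  1:24  2:179  3:326  4:281  5:392  6:277  7:296
  8:355  9:183  10:25  11:203  12:108  13:210  14:276  15:272
  16:176  17:254  18:141  19:208
Giant step factor: 24^(-20) ≡ 249 (mod 397).
Scan 214·249^i mod 397 for i = 0, 1, …:
  i=0: 214   i=1: 88   i=2: 77   i=3: 117
  i=4: 152   i=5: 133   i=6: 166   i=7: 46
  i=8: 338   i=9: 395   i=10: 296
Match at i=10, j=7: x = 10·20 + 7 = 207.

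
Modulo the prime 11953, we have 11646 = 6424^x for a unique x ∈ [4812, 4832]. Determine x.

4820

Compute 6424^4812 mod 11953 = 499, then multiply by 6424 repeatedly:
  6424^4812=499  6424^4813=2172  6424^4814=3777  6424^4815=10811  6424^4816=2934
  6424^4817=10088  6424^4818=8099  6424^4819=8520  6424^4820=11646
Found 11646 at exponent 4820.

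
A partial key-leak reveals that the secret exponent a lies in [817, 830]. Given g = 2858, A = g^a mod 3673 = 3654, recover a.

830

Compute 2858^817 mod 3673 = 2614, then multiply by 2858 repeatedly:
  2858^817=2614  2858^818=3603  2858^819=1955  2858^820=757  2858^821=109
  2858^822=2990  2858^823=2022  2858^824=1247  2858^825=1116  2858^826=1364
  2858^827=1259  2858^828=2355  2858^829=1654  2858^830=3654
Found 3654 at exponent 830.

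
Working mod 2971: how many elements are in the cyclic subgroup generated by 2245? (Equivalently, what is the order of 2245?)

594

The order of 2245 must divide p − 1 = 2970 = 2 · 3^3 · 5 · 11.
Divisors: 1, 2, 3, 5, 6, 9, 10, 11, 15, 18, 22, 27, 30, 33, 45, 54, 55, 66, 90, 99, 110, 135, 165, 198, 270, 297, 330, 495, 594, 990, 1485, 2970.
Check each in increasing order: 2245^1 ≡ 2245;  2245^2 ≡ 1209;  2245^3 ≡ 1682;  2245^5 ≡ 1374;  2245^6 ≡ 732;  2245^9 ≡ 1230;  2245^10 ≡ 1291;  2245^11 ≡ 1570;  2245^15 ≡ 147;  2245^18 ≡ 661;  2245^22 ≡ 1941;  2245^27 ≡ 1947;  2245^30 ≡ 812;  2245^33 ≡ 2095;  2245^45 ≡ 524;  2245^54 ≡ 2784;  2245^55 ≡ 2067;  2245^66 ≡ 858;  2245^90 ≡ 1244;  2245^99 ≡ 55;  2245^110 ≡ 191;  2245^135 ≡ 1207;  2245^165 ≡ 2625;  2245^198 ≡ 54;  2245^270 ≡ 1059;  2245^297 ≡ 2970;  2245^330 ≡ 876;  2245^495 ≡ 2917;  2245^594 ≡ 1.
Smallest exponent giving 1 is 594.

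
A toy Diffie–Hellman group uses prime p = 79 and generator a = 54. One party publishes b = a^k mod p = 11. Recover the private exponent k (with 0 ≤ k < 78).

32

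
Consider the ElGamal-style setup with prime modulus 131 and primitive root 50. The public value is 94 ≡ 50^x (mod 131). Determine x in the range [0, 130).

92

Baby-step giant-step with m = ceil(sqrt(130)) = 12.
Baby table (50^j mod 131 for j=0..11):
  0:1  1:50  2:11  3:26  4:121  5:24  6:21  7:2
  8:100  9:22  10:52  11:111
Giant step factor: 50^(-12) ≡ 101 (mod 131).
Scan 94·101^i mod 131 for i = 0, 1, …:
  i=0: 94   i=1: 62   i=2: 105   i=3: 125
  i=4: 49   i=5: 102   i=6: 84   i=7: 100
Match at i=7, j=8: x = 7·12 + 8 = 92.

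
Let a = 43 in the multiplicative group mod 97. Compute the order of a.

The order of 43 must divide p − 1 = 96 = 2^5 · 3.
Divisors: 1, 2, 3, 4, 6, 8, 12, 16, 24, 32, 48, 96.
Check each in increasing order: 43^1 ≡ 43;  43^2 ≡ 6;  43^3 ≡ 64;  43^4 ≡ 36;  43^6 ≡ 22;  43^8 ≡ 35;  43^12 ≡ 96;  43^16 ≡ 61;  43^24 ≡ 1.
Smallest exponent giving 1 is 24.

24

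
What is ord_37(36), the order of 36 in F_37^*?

2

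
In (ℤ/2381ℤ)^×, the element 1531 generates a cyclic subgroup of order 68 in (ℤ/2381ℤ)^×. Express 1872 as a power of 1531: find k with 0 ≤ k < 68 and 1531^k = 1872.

7

Baby-step giant-step with m = ceil(sqrt(68)) = 9.
Baby table (1531^j mod 2381 for j=0..8):
  0:1  1:1531  2:1057  3:1568  4:560  5:200  6:1432  7:1872
  8:1689
Giant step factor: 1531^(-9) ≡ 2253 (mod 2381).
Scan 1872·2253^i mod 2381 for i = 0, 1, …:
  i=0: 1872
Match at i=0, j=7: k = 0·9 + 7 = 7.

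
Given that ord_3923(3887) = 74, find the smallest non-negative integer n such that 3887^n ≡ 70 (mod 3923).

Baby-step giant-step with m = ceil(sqrt(74)) = 9.
Baby table (3887^j mod 3923 for j=0..8):
  0:1  1:3887  2:1296  3:420  4:572  5:2946  6:3788  7:937
  8:1575
Giant step factor: 3887^(-9) ≡ 2822 (mod 3923).
Scan 70·2822^i mod 3923 for i = 0, 1, …:
  i=0: 70   i=1: 1390   i=2: 3503   i=3: 3429
  i=4: 2520   i=5: 2964   i=6: 572
Match at i=6, j=4: n = 6·9 + 4 = 58.

58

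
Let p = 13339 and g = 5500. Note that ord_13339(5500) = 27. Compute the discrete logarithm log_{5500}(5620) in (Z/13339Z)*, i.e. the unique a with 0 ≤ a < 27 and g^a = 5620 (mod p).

20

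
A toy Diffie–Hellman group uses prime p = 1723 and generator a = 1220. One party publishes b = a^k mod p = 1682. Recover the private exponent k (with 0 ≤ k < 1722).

287

Baby-step giant-step with m = ceil(sqrt(1722)) = 42.
Baby table (1220^j mod 1723 for j=0..41):
  0:1  1:1220  2:1451  3:699  4:1618  5:1125  6:992  7:694
  8:687  9:762  10:943  11:1219  12:231  13:971  14:919  15:1230
  16:1590  17:1425  18:1716  19:75  20:181  21:276  22:735  23:740
  24:1671  25:311  26:360  27:1558  28:291  29:82  30:106  31:95
  32:459  33:5  34:931  35:363  36:49  37:1198  38:456  39:1514
  40:24  41:1712
Giant step factor: 1220^(-42) ≡ 1652 (mod 1723).
Scan 1682·1652^i mod 1723 for i = 0, 1, …:
  i=0: 1682   i=1: 1188   i=2: 79   i=3: 1283
  i=4: 226   i=5: 1184   i=6: 363
Match at i=6, j=35: k = 6·42 + 35 = 287.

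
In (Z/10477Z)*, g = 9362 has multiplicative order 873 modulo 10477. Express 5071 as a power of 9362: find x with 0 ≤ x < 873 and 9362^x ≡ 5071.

720

Baby-step giant-step with m = ceil(sqrt(873)) = 30.
Baby table (9362^j mod 10477 for j=0..29):
  0:1  1:9362  2:6939  3:5518  4:7906  5:6444  6:2162  7:9557
  8:9531  9:7090  10:4785  11:7995  12:1502  13:1590  14:8240  15:729
  16:4371  17:8617  18:9931  19:1124  20:3980  21:4548  22:10325  23:1848
  24:3449  25:9901  26:3143  27:5350  28:6640  29:3639
Giant step factor: 9362^(-30) ≡ 5754 (mod 10477).
Scan 5071·5754^i mod 10477 for i = 0, 1, …:
  i=0: 5071   i=1: 89   i=2: 9210   i=3: 1674
  i=4: 3833   i=5: 997   i=6: 5819   i=7: 8511
  i=8: 2796   i=9: 5989     …   i=23: 7591
  i=24: 1
Match at i=24, j=0: x = 24·30 + 0 = 720.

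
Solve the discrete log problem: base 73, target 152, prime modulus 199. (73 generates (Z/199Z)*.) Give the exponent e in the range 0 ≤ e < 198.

169

Baby-step giant-step with m = ceil(sqrt(198)) = 15.
Baby table (73^j mod 199 for j=0..14):
  0:1  1:73  2:155  3:171  4:145  5:38  6:187  7:119
  8:130  9:137  10:51  11:141  12:144  13:164  14:32
Giant step factor: 73^(-15) ≡ 88 (mod 199).
Scan 152·88^i mod 199 for i = 0, 1, …:
  i=0: 152   i=1: 43   i=2: 3   i=3: 65
  i=4: 148   i=5: 89   i=6: 71   i=7: 79
  i=8: 186   i=9: 50   i=10: 22   i=11: 145
Match at i=11, j=4: e = 11·15 + 4 = 169.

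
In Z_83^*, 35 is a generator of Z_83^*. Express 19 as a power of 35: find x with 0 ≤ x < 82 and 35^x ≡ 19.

81

Baby-step giant-step with m = ceil(sqrt(82)) = 10.
Baby table (35^j mod 83 for j=0..9):
  0:1  1:35  2:63  3:47  4:68  5:56  6:51  7:42
  8:59  9:73
Giant step factor: 35^(-10) ≡ 23 (mod 83).
Scan 19·23^i mod 83 for i = 0, 1, …:
  i=0: 19   i=1: 22   i=2: 8   i=3: 18
  i=4: 82   i=5: 60   i=6: 52   i=7: 34
  i=8: 35
Match at i=8, j=1: x = 8·10 + 1 = 81.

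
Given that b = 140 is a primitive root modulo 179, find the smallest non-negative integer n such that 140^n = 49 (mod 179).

Baby-step giant-step with m = ceil(sqrt(178)) = 14.
Baby table (140^j mod 179 for j=0..13):
  0:1  1:140  2:89  3:109  4:45  5:35  6:67  7:72
  8:56  9:143  10:151  11:18  12:14  13:170
Giant step factor: 140^(-14) ≡ 51 (mod 179).
Scan 49·51^i mod 179 for i = 0, 1, …:
  i=0: 49   i=1: 172   i=2: 1
Match at i=2, j=0: n = 2·14 + 0 = 28.

28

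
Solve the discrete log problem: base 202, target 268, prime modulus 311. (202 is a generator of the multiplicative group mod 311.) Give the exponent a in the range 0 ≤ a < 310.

Baby-step giant-step with m = ceil(sqrt(310)) = 18.
Baby table (202^j mod 311 for j=0..17):
  0:1  1:202  2:63  3:286  4:237  5:291  6:3  7:295
  8:189  9:236  10:89  11:251  12:9  13:263  14:256  15:86
  16:267  17:131
Giant step factor: 202^(-18) ≡ 288 (mod 311).
Scan 268·288^i mod 311 for i = 0, 1, …:
  i=0: 268   i=1: 56   i=2: 267
Match at i=2, j=16: a = 2·18 + 16 = 52.

52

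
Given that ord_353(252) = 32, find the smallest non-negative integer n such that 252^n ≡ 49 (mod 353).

Successive powers of 252 modulo 353:
  252^0=1  252^1=252  252^2=317  252^3=106  252^4=237  252^5=67
  252^6=293  252^7=59  252^8=42  252^9=347  252^10=253  252^11=216
  252^12=70  252^13=343  252^14=304  252^15=7  252^16=352  252^17=101
  252^18=36  252^19=247  252^20=116  252^21=286  252^22=60  252^23=294
  252^24=311  252^25=6  252^26=100  252^27=137  252^28=283  252^29=10
  252^30=49
So 252^30 ≡ 49 (mod 353), giving n = 30.

30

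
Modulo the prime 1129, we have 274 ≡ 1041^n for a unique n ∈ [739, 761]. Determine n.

Compute 1041^739 mod 1129 = 1018, then multiply by 1041 repeatedly:
  1041^739=1018  1041^740=736  1041^741=714  1041^742=392  1041^743=503
  1041^744=896  1041^745=182  1041^746=919  1041^747=416  1041^748=649
  1041^749=467  1041^750=677  1041^751=261  1041^752=741  1041^753=274
Found 274 at exponent 753.

753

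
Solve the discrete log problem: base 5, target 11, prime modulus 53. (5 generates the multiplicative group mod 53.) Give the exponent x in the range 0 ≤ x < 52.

Successive powers of 5 modulo 53:
  5^0=1  5^1=5  5^2=25  5^3=19  5^4=42  5^5=51
  5^6=43  5^7=3  5^8=15  5^9=22  5^10=4  5^11=20
  5^12=47  5^13=23  5^14=9  5^15=45  5^16=13  5^17=12
  5^18=7  5^19=35  5^20=16  5^21=27  5^22=29  5^23=39
  5^24=36  5^25=21  5^26=52  5^27=48  5^28=28  5^29=34
  5^30=11
So 5^30 ≡ 11 (mod 53), giving x = 30.

30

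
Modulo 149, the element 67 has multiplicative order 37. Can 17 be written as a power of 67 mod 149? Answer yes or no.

yes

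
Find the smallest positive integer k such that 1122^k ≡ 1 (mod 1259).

The order of 1122 must divide p − 1 = 1258 = 2 · 17 · 37.
Divisors: 1, 2, 17, 34, 37, 74, 629, 1258.
Check each in increasing order: 1122^1 ≡ 1122;  1122^2 ≡ 1143;  1122^17 ≡ 1217;  1122^34 ≡ 505;  1122^37 ≡ 594;  1122^74 ≡ 316;  1122^629 ≡ 1.
Smallest exponent giving 1 is 629.

629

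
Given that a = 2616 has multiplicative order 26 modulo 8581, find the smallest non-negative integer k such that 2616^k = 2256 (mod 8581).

Successive powers of 2616 modulo 8581:
  2616^0=1  2616^1=2616  2616^2=4399  2616^3=663  2616^4=1046  2616^5=7578
  2616^6=1938  2616^7=7018  2616^8=4329  2616^9=6325  2616^10=2032  2616^11=4073
  2616^12=5947  2616^13=8580  2616^14=5965  2616^15=4182  2616^16=7918  2616^17=7535
  2616^18=1003  2616^19=6643  2616^20=1563  2616^21=4252  2616^22=2256
So 2616^22 ≡ 2256 (mod 8581), giving k = 22.

22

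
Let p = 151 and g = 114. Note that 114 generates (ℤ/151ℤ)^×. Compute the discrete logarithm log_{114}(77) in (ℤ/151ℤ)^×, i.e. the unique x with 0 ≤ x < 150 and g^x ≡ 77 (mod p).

71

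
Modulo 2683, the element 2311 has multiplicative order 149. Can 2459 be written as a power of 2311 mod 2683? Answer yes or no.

2459 ∈ ⟨2311⟩ iff 2459^149 ≡ 1 (mod 2683), since |⟨2311⟩| = 149.
2459^149 mod 2683 = 779.
Since 779 ≠ 1, 2459 does not lie in the subgroup.

no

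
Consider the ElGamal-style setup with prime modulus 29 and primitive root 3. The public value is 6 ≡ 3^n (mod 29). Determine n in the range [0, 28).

18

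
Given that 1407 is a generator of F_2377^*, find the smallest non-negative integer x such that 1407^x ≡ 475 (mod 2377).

455

Baby-step giant-step with m = ceil(sqrt(2376)) = 49.
Baby table (1407^j mod 2377 for j=0..48):
  0:1  1:1407  2:1985  3:2297  4:1536  5:459  6:1646  7:724
  8:1312  9:1432  10:1505  11:2005  12:1913  13:827  14:1236  15:1465
  16:396  17:954  18:1650  19:1598  20:2121  21:1112  22:518  23:1464
  24:1366  25:1346  26:1730  27:62  28:1662  29:1843  30:2171  31:152
  32:2311  33:2218  34:2102  35:526  36:835  37:607  38:706  39:2133
  40:1357  41:568  42:504  43:782  44:2100  45:89  46:1619  47:767
  48:11
Giant step factor: 1407^(-49) ≡ 1794 (mod 2377).
Scan 475·1794^i mod 2377 for i = 0, 1, …:
  i=0: 475   i=1: 1184   i=2: 1435   i=3: 99
  i=4: 1708   i=5: 199   i=6: 456   i=7: 376
  i=8: 1853   i=9: 1236
Match at i=9, j=14: x = 9·49 + 14 = 455.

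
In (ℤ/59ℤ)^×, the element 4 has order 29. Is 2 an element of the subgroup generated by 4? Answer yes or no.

2 ∈ ⟨4⟩ iff 2^29 ≡ 1 (mod 59), since |⟨4⟩| = 29.
2^29 mod 59 = 58.
Since 58 ≠ 1, 2 does not lie in the subgroup.

no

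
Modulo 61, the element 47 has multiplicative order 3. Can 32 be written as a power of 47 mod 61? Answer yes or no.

no

32 ∈ ⟨47⟩ iff 32^3 ≡ 1 (mod 61), since |⟨47⟩| = 3.
32^3 mod 61 = 11.
Since 11 ≠ 1, 32 does not lie in the subgroup.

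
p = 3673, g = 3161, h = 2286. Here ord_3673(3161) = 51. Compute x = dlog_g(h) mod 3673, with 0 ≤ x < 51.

5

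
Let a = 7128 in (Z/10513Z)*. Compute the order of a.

10512

The order of 7128 must divide p − 1 = 10512 = 2^4 · 3^2 · 73.
Divisors: 1, 2, 3, 4, 6, 8, 9, 12, 16, 18, 24, 36, 48, 72, 73, 144, 146, 219, 292, 438, 584, 657, 876, 1168, 1314, 1752, 2628, 3504, 5256, 10512.
Check each in increasing order: 7128^1 ≡ 7128;  7128^2 ≡ 9568;  7128^3 ≡ 2873;  7128^4 ≡ 9933;  7128^6 ≡ 1424;  7128^8 ≡ 10497;  7128^9 ≡ 1595;  7128^12 ≡ 9280;  7128^16 ≡ 256;  7128^18 ≡ 10392;  7128^24 ≡ 6417;  7128^36 ≡ 4128;  7128^48 ≡ 8981;  7128^72 ≡ 9324;  7128^73 ≡ 8799;  7128^144 ≡ 4979;  7128^146 ≡ 4669;  7128^219 ≡ 8240;  7128^292 ≡ 6112;  7128^438 ≡ 4646;  7128^584 ≡ 3855;  7128^657 ≡ 5207;  7128^876 ≡ 2127;  7128^1168 ≡ 6156;  7128^1314 ≡ 10335;  7128^1752 ≡ 3539;  7128^2628 ≡ 145;  7128^3504 ≡ 3538;  7128^5256 ≡ 10512;  7128^10512 ≡ 1.
Smallest exponent giving 1 is 10512.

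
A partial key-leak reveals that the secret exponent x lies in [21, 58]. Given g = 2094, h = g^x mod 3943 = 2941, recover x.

26

Compute 2094^21 mod 3943 = 3702, then multiply by 2094 repeatedly:
  2094^21=3702  2094^22=50  2094^23=2182  2094^24=3114  2094^25=2937
  2094^26=2941
Found 2941 at exponent 26.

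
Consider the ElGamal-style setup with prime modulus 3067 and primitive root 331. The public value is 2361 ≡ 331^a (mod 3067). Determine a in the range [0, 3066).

1009

Baby-step giant-step with m = ceil(sqrt(3066)) = 56.
Baby table (331^j mod 3067 for j=0..55):
  0:1  1:331  2:2216  3:483  4:389  5:3012  6:197  7:800
  8:1038  9:74  10:3025  11:1433  12:2005  13:1183  14:2064  15:2310
  16:927  17:137  18:2409  19:3026  20:1764  21:1154  22:1666  23:2453
  24:2255  25:1124  26:937  27:380  28:33  29:1722  30:2587  31:604
  32:569  33:1252  34:367  35:1864  36:517  37:2442  38:1681  39:1284
  40:1758  41:2235  42:638  43:2622  44:2988  45:1454  46:2822  47:1714
  48:3006  49:1278  50:2839  51:1207  52:807  53:288  54:251  55:272
Giant step factor: 331^(-56) ≡ 2929 (mod 3067).
Scan 2361·2929^i mod 3067 for i = 0, 1, …:
  i=0: 2361   i=1: 2351   i=2: 664   i=3: 378
  i=4: 3042   i=5: 383   i=6: 2352   i=7: 526
  i=8: 1020   i=9: 322     …   i=17: 1620
  i=18: 331
Match at i=18, j=1: a = 18·56 + 1 = 1009.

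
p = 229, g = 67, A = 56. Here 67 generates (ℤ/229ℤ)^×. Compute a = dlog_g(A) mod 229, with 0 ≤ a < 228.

Baby-step giant-step with m = ceil(sqrt(228)) = 16.
Baby table (67^j mod 229 for j=0..15):
  0:1  1:67  2:138  3:86  4:37  5:189  6:68  7:205
  8:224  9:123  10:226  11:28  12:44  13:200  14:118  15:120
Giant step factor: 67^(-16) ≡ 55 (mod 229).
Scan 56·55^i mod 229 for i = 0, 1, …:
  i=0: 56   i=1: 103   i=2: 169   i=3: 135
  i=4: 97   i=5: 68
Match at i=5, j=6: a = 5·16 + 6 = 86.

86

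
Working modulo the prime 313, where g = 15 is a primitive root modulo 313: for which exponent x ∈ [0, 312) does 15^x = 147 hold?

Baby-step giant-step with m = ceil(sqrt(312)) = 18.
Baby table (15^j mod 313 for j=0..17):
  0:1  1:15  2:225  3:245  4:232  5:37  6:242  7:187
  8:301  9:133  10:117  11:190  12:33  13:182  14:226  15:260
  16:144  17:282
Giant step factor: 15^(-18) ≡ 35 (mod 313).
Scan 147·35^i mod 313 for i = 0, 1, …:
  i=0: 147   i=1: 137   i=2: 100   i=3: 57
  i=4: 117
Match at i=4, j=10: x = 4·18 + 10 = 82.

82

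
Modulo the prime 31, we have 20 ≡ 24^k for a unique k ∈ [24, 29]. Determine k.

Compute 24^24 mod 31 = 8, then multiply by 24 repeatedly:
  24^24=8  24^25=6  24^26=20
Found 20 at exponent 26.

26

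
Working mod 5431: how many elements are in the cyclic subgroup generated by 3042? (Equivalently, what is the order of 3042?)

The order of 3042 must divide p − 1 = 5430 = 2 · 3 · 5 · 181.
Divisors: 1, 2, 3, 5, 6, 10, 15, 30, 181, 362, 543, 905, 1086, 1810, 2715, 5430.
Check each in increasing order: 3042^1 ≡ 3042;  3042^2 ≡ 4771;  3042^3 ≡ 1750;  3042^5 ≡ 1803;  3042^6 ≡ 4847;  3042^10 ≡ 3071;  3042^15 ≡ 2824;  3042^30 ≡ 2268;  3042^181 ≡ 4529;  3042^362 ≡ 4385;  3042^543 ≡ 3929;  3042^905 ≡ 1533;  3042^1086 ≡ 2139;  3042^1810 ≡ 3897;  3042^2715 ≡ 1.
Smallest exponent giving 1 is 2715.

2715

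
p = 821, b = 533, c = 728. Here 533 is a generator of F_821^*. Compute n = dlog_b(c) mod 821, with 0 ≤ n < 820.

96

Baby-step giant-step with m = ceil(sqrt(820)) = 29.
Baby table (533^j mod 821 for j=0..28):
  0:1  1:533  2:23  3:765  4:529  5:354  6:673  7:753
  8:701  9:78  10:524  11:152  12:558  13:212  14:519  15:771
  16:443  17:492  18:337  19:643  20:362  21:11  22:116  23:253
  24:205  25:72  26:610  27:14  28:73
Giant step factor: 533^(-29) ≡ 436 (mod 821).
Scan 728·436^i mod 821 for i = 0, 1, …:
  i=0: 728   i=1: 502   i=2: 486   i=3: 78
Match at i=3, j=9: n = 3·29 + 9 = 96.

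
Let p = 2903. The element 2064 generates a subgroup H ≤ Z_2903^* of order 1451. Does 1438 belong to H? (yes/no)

1438 ∈ ⟨2064⟩ iff 1438^1451 ≡ 1 (mod 2903), since |⟨2064⟩| = 1451.
1438^1451 mod 2903 = 2902.
Since 2902 ≠ 1, 1438 does not lie in the subgroup.

no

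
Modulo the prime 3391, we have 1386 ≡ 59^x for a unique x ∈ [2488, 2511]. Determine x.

2497

Compute 59^2488 mod 3391 = 530, then multiply by 59 repeatedly:
  59^2488=530  59^2489=751  59^2490=226  59^2491=3161  59^2492=3385
  59^2493=3037  59^2494=2851  59^2495=2050  59^2496=2265  59^2497=1386
Found 1386 at exponent 2497.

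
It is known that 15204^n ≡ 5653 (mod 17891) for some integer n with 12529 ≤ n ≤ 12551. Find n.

12535

Compute 15204^12529 mod 17891 = 11227, then multiply by 15204 repeatedly:
  15204^12529=11227  15204^12530=15168  15204^12531=17173  15204^12532=14929  15204^12533=15290
  15204^12534=11397  15204^12535=5653
Found 5653 at exponent 12535.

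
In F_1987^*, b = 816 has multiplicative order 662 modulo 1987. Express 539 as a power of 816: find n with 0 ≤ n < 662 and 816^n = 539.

192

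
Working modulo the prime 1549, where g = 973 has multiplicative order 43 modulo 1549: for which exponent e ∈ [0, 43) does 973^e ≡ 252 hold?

Successive powers of 973 modulo 1549:
  973^0=1  973^1=973  973^2=290  973^3=252
So 973^3 ≡ 252 (mod 1549), giving e = 3.

3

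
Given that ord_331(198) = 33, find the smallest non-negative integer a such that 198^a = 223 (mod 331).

Successive powers of 198 modulo 331:
  198^0=1  198^1=198  198^2=146  198^3=111  198^4=132  198^5=318
  198^6=74  198^7=88  198^8=212  198^9=270  198^10=169  198^11=31
  198^12=180  198^13=223
So 198^13 ≡ 223 (mod 331), giving a = 13.

13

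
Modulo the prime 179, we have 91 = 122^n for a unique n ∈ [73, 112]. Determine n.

Compute 122^73 mod 179 = 34, then multiply by 122 repeatedly:
  122^73=34  122^74=31  122^75=23  122^76=121  122^77=84
  122^78=45  122^79=120  122^80=141  122^81=18  122^82=48
  122^83=128  122^84=43  122^85=55  122^86=87  122^87=53
  122^88=22  122^89=178  122^90=57  122^91=152  122^92=107
  122^93=166  122^94=25  122^95=7  122^96=138  122^97=10
  122^98=146  122^99=91
Found 91 at exponent 99.

99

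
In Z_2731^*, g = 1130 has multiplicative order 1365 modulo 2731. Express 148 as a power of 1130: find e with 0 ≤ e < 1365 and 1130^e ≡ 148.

34

Baby-step giant-step with m = ceil(sqrt(1365)) = 37.
Baby table (1130^j mod 2731 for j=0..36):
  0:1  1:1130  2:1523  3:460  4:910  5:1444  6:1313  7:757
  8:607  9:429  10:1383  11:658  12:708  13:2588  14:2270  15:691
  16:2495  17:958  18:1064  19:680  20:989  21:591  22:1466  23:1594
  24:1491  25:2534  26:1332  27:379  28:2234  29:976  30:2287  31:784
  32:1076  33:585  34:148  35:649  36:1462
Giant step factor: 1130^(-37) ≡ 14 (mod 2731).
Scan 148·14^i mod 2731 for i = 0, 1, …:
  i=0: 148
Match at i=0, j=34: e = 0·37 + 34 = 34.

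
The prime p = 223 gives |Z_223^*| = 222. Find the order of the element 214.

222

The order of 214 must divide p − 1 = 222 = 2 · 3 · 37.
Divisors: 1, 2, 3, 6, 37, 74, 111, 222.
Check each in increasing order: 214^1 ≡ 214;  214^2 ≡ 81;  214^3 ≡ 163;  214^6 ≡ 32;  214^37 ≡ 40;  214^74 ≡ 39;  214^111 ≡ 222;  214^222 ≡ 1.
Smallest exponent giving 1 is 222.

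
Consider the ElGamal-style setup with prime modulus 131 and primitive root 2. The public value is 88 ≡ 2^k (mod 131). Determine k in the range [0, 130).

59

Baby-step giant-step with m = ceil(sqrt(130)) = 12.
Baby table (2^j mod 131 for j=0..11):
  0:1  1:2  2:4  3:8  4:16  5:32  6:64  7:128
  8:125  9:119  10:107  11:83
Giant step factor: 2^(-12) ≡ 15 (mod 131).
Scan 88·15^i mod 131 for i = 0, 1, …:
  i=0: 88   i=1: 10   i=2: 19   i=3: 23
  i=4: 83
Match at i=4, j=11: k = 4·12 + 11 = 59.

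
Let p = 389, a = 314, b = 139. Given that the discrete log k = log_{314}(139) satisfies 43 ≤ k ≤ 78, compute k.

43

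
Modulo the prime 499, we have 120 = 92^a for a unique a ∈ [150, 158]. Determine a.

Compute 92^150 mod 499 = 111, then multiply by 92 repeatedly:
  92^150=111  92^151=232  92^152=386  92^153=83  92^154=151
  92^155=419  92^156=125  92^157=23  92^158=120
Found 120 at exponent 158.

158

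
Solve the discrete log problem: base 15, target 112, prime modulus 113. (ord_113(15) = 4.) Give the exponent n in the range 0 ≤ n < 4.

Successive powers of 15 modulo 113:
  15^0=1  15^1=15  15^2=112
So 15^2 ≡ 112 (mod 113), giving n = 2.

2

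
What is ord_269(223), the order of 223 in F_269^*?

268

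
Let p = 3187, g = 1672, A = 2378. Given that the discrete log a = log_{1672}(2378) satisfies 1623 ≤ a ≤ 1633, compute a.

Compute 1672^1623 mod 3187 = 1743, then multiply by 1672 repeatedly:
  1672^1623=1743  1672^1624=1378  1672^1625=3002  1672^1626=3006  1672^1627=133
  1672^1628=2473  1672^1629=1317  1672^1630=2994  1672^1631=2378
Found 2378 at exponent 1631.

1631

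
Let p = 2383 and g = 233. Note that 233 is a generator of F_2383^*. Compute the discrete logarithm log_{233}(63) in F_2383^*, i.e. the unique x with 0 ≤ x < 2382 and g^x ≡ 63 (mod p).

Baby-step giant-step with m = ceil(sqrt(2382)) = 49.
Baby table (233^j mod 2383 for j=0..48):
  0:1  1:233  2:1863  3:373  4:1121  5:1446  6:915  7:1108
  8:800  9:526  10:1025  11:525  12:792  13:1045  14:419  15:2307
  16:1356  17:1392  18:248  19:592  20:2105  21:1950  22:1580  23:1158
  24:535  25:739  26:611  27:1766  28:1602  29:1518  30:1010  31:1796
  32:1443  33:216  34:285  35:2064  36:1929  37:1453  38:163  39:2234
  40:1028  41:1224  42:1615  43:2164  44:1399  45:1879  46:1718  47:2333
  48:265
Giant step factor: 233^(-49) ≡ 179 (mod 2383).
Scan 63·179^i mod 2383 for i = 0, 1, …:
  i=0: 63   i=1: 1745   i=2: 182   i=3: 1599
  i=4: 261   i=5: 1442   i=6: 754   i=7: 1518
Match at i=7, j=29: x = 7·49 + 29 = 372.

372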